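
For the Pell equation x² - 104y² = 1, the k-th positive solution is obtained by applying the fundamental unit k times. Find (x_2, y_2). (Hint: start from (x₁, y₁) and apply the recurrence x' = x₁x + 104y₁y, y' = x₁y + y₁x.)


Step 1: Find the fundamental solution (x₁, y₁) of x² - 104y² = 1.
  Expand √104 as a continued fraction. a₀ = ⌊√104⌋ = 10; iterate m_{k+1} = d_k·a_k − m_k, d_{k+1} = (104 − m_{k+1}²)/d_k, a_{k+1} = ⌊(a₀ + m_{k+1})/d_{k+1}⌋ (starting m₀ = 0, d₀ = 1), with convergents p_k = a_k·p_{k-1} + p_{k-2}, q_k = a_k·q_{k-1} + q_{k-2} (p₋₁ = 1, q₋₁ = 0):
  k = 0: a₀ = 10; p₀/q₀ = 10/1; p₀² − 104·q₀² = 100 − 104 = -4.
  k = 1: m = 10, d = 4, a = ⌊(10 + 10)/4⌋ = 5; p/q = (5·10 + 1)/(5·1 + 0) = 51/5; p² − 104·q² = 2601 − 2600 = 1.
  The first convergent with p² − 104·q² = 1 gives the fundamental solution (x₁, y₁) = (51, 5).
Step 2: Apply the recurrence (x_{n+1}, y_{n+1}) = (x₁x_n + 104y₁y_n, x₁y_n + y₁x_n) repeatedly.
  From (x_1, y_1) = (51, 5): x_2 = 51·51 + 104·5·5 = 5201; y_2 = 51·5 + 5·51 = 510.
Step 3: Verify x_2² - 104·y_2² = 27050401 - 27050400 = 1 (should be 1). ✓

(x_1, y_1) = (51, 5); (x_2, y_2) = (5201, 510).


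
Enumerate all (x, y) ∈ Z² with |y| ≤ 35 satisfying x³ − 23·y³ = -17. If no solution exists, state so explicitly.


The equation is x³ - 23y³ = -17. For fixed y, x³ = 23·y³ − 17, so a solution requires the RHS to be a perfect cube.
Strategy: iterate y from -35 to 35, compute RHS = 23·y³ − 17, and check whether it is a (positive or negative) perfect cube.
Check small values of y:
  y = 0: RHS = -17 is not a perfect cube.
  y = 1: RHS = 6 is not a perfect cube.
  y = -1: RHS = -40 is not a perfect cube.
  y = 2: RHS = 167 is not a perfect cube.
  y = -2: RHS = -201 is not a perfect cube.
  y = 3: RHS = 604 is not a perfect cube.
  y = -3: RHS = -638 is not a perfect cube.
Continuing the search up to |y| = 35 finds no solutions either.
No (x, y) in the scanned range satisfies the equation.

No integer solutions with |y| ≤ 35.


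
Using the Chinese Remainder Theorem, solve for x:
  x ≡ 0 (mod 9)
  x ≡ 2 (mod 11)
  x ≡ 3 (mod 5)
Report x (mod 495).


Moduli 9, 11, 5 are pairwise coprime; by CRT there is a unique solution modulo M = 9 · 11 · 5 = 495.
Solve pairwise, accumulating the modulus:
  Start with x ≡ 0 (mod 9).
  Combine with x ≡ 2 (mod 11): since gcd(9, 11) = 1, we get a unique residue mod 99.
    Write x = 0 + 9·t and substitute into x ≡ 2 (mod 11): 9·t ≡ 2 − 0 = 2 (mod 11).
    The inverse of 9 mod 11 is 5 (since 9·5 = 45 = 4·11 + 1), so t ≡ 5·2 = 10 ≡ 10 (mod 11).
    Then x = 0 + 9·10 = 90, valid modulo lcm(9, 11) = 99: x ≡ 90 (mod 99).
  Combine with x ≡ 3 (mod 5): since gcd(99, 5) = 1, we get a unique residue mod 495.
    Write x = 90 + 99·t and substitute into x ≡ 3 (mod 5): 99·t ≡ 3 − 90 = -87 (mod 5).
    Reduce coefficients mod 5: 4·t ≡ 3 (mod 5).
    The inverse of 4 mod 5 is 4 (since 4·4 = 16 = 3·5 + 1), so t ≡ 4·3 = 12 ≡ 2 (mod 5).
    Then x = 90 + 99·2 = 288, valid modulo lcm(99, 5) = 495: x ≡ 288 (mod 495).
Verify: 288 mod 9 = 0 ✓, 288 mod 11 = 2 ✓, 288 mod 5 = 3 ✓.

x ≡ 288 (mod 495).


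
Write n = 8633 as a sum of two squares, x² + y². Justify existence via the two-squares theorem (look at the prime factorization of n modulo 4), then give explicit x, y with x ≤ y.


Step 1: Factor n = 8633 = 89 · 97.
Step 2: Check the mod-4 condition on each prime factor: 89 ≡ 1 (mod 4), exponent 1; 97 ≡ 1 (mod 4), exponent 1.
All primes ≡ 3 (mod 4) appear to even exponent (or don't appear), so by the two-squares theorem n IS expressible as a sum of two squares.
Step 3: Build a representation. Here n = 89 · 97 is a product of primes ≡ 1 (mod 4). Each prime p ≡ 1 (mod 4) is itself a sum of two squares; find a² by testing p − a² for a perfect square:
  89: 89 − 1² = 88, 89 − 2² = 85, 89 − 3² = 80, 89 − 4² = 73, 89 − 5² = 64 = 8² ⇒ 89 = 5² + 8².
  97: 97 − 1² = 96, 97 − 2² = 93, 97 − 3² = 88, 97 − 4² = 81 = 9² ⇒ 97 = 4² + 9².
  Combine using the Brahmagupta–Fibonacci identity (a² + b²)(c² + d²) = (ac − bd)² + (ad + bc)² = (ac + bd)² + (ad − bc)²:
  89 · 97 = 8633: from (5² + 8²)(4² + 9²), take (5·4 − 8·9, 5·9 + 8·4) = (20 − 72, 45 + 32) = (-52, 77); dropping signs (only squares matter) gives (52, 77); check 52² + 77² = 2704 + 5929 = 8633 ✓.
Step 4: Order so x ≤ y and verify: 52² + 77² = 2704 + 5929 = 8633 = n. ✓

n = 8633 = 52² + 77² (one valid representation with x ≤ y).


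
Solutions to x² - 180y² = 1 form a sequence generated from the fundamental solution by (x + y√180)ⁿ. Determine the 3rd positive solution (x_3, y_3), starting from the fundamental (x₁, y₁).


Step 1: Find the fundamental solution (x₁, y₁) of x² - 180y² = 1.
  Expand √180 as a continued fraction. a₀ = ⌊√180⌋ = 13; iterate m_{k+1} = d_k·a_k − m_k, d_{k+1} = (180 − m_{k+1}²)/d_k, a_{k+1} = ⌊(a₀ + m_{k+1})/d_{k+1}⌋ (starting m₀ = 0, d₀ = 1), with convergents p_k = a_k·p_{k-1} + p_{k-2}, q_k = a_k·q_{k-1} + q_{k-2} (p₋₁ = 1, q₋₁ = 0):
  k = 0: a₀ = 13; p₀/q₀ = 13/1; p₀² − 180·q₀² = 169 − 180 = -11.
  k = 1: m = 13, d = 11, a = ⌊(13 + 13)/11⌋ = 2; p/q = (2·13 + 1)/(2·1 + 0) = 27/2; p² − 180·q² = 729 − 720 = 9.
  k = 2: m = 9, d = 9, a = ⌊(13 + 9)/9⌋ = 2; p/q = (2·27 + 13)/(2·2 + 1) = 67/5; p² − 180·q² = 4489 − 4500 = -11.
  k = 3: m = 9, d = 11, a = ⌊(13 + 9)/11⌋ = 2; p/q = (2·67 + 27)/(2·5 + 2) = 161/12; p² − 180·q² = 25921 − 25920 = 1.
  The first convergent with p² − 180·q² = 1 gives the fundamental solution (x₁, y₁) = (161, 12).
Step 2: Apply the recurrence (x_{n+1}, y_{n+1}) = (x₁x_n + 180y₁y_n, x₁y_n + y₁x_n) repeatedly.
  From (x_1, y_1) = (161, 12): x_2 = 161·161 + 180·12·12 = 51841; y_2 = 161·12 + 12·161 = 3864.
  From (x_2, y_2) = (51841, 3864): x_3 = 161·51841 + 180·12·3864 = 16692641; y_3 = 161·3864 + 12·51841 = 1244196.
Step 3: Verify x_3² - 180·y_3² = 278644263554881 - 278644263554880 = 1 (should be 1). ✓

(x_1, y_1) = (161, 12); (x_3, y_3) = (16692641, 1244196).


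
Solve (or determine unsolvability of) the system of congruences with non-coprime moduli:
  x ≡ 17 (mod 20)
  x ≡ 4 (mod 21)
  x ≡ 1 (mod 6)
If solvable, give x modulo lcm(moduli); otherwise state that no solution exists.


Moduli 20, 21, 6 are not pairwise coprime, so CRT works modulo lcm(m_i) when all pairwise compatibility conditions hold.
Pairwise compatibility: gcd(m_i, m_j) must divide a_i - a_j for every pair.
Merge one congruence at a time:
  Start: x ≡ 17 (mod 20).
  Combine with x ≡ 4 (mod 21): gcd(20, 21) = 1; 4 - 17 = -13, which IS divisible by 1, so compatible.
    Write x = 17 + 20·t and substitute into x ≡ 4 (mod 21): 20·t ≡ 4 − 17 = -13 (mod 21).
    Reduce coefficients mod 21: 20·t ≡ 8 (mod 21).
    The inverse of 20 mod 21 is 20 (since 20·20 = 400 = 19·21 + 1), so t ≡ 20·8 = 160 ≡ 13 (mod 21).
    Then x = 17 + 20·13 = 277, valid modulo lcm(20, 21) = 420: x ≡ 277 (mod 420).
  Combine with x ≡ 1 (mod 6): gcd(420, 6) = 6; 1 - 277 = -276, which IS divisible by 6, so compatible.
    Write x = 277 + 420·t and substitute into x ≡ 1 (mod 6): 420·t ≡ 1 − 277 = -276 (mod 6).
    Divide the congruence (and modulus) by g = 6: 70·t ≡ -46 (mod 1).
    Modulo 1 every t works; take t = 0.
    Then x = 277 + 420·0 = 277, valid modulo lcm(420, 6) = 420: x ≡ 277 (mod 420).
Verify: 277 mod 20 = 17, 277 mod 21 = 4, 277 mod 6 = 1.

x ≡ 277 (mod 420).


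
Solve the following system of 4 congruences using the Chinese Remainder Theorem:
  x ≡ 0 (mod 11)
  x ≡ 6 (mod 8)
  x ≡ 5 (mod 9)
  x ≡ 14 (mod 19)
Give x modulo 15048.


Product of moduli M = 11 · 8 · 9 · 19 = 15048.
Merge one congruence at a time:
  Start: x ≡ 0 (mod 11).
  Combine with x ≡ 6 (mod 8); new modulus lcm = 88.
    Write x = 0 + 11·t and substitute into x ≡ 6 (mod 8): 11·t ≡ 6 − 0 = 6 (mod 8).
    Reduce coefficients mod 8: 3·t ≡ 6 (mod 8).
    The inverse of 3 mod 8 is 3 (since 3·3 = 9 = 1·8 + 1), so t ≡ 3·6 = 18 ≡ 2 (mod 8).
    Then x = 0 + 11·2 = 22, valid modulo lcm(11, 8) = 88: x ≡ 22 (mod 88).
  Combine with x ≡ 5 (mod 9); new modulus lcm = 792.
    Write x = 22 + 88·t and substitute into x ≡ 5 (mod 9): 88·t ≡ 5 − 22 = -17 (mod 9).
    Reduce coefficients mod 9: 7·t ≡ 1 (mod 9).
    The inverse of 7 mod 9 is 4 (since 7·4 = 28 = 3·9 + 1), so t ≡ 4·1 = 4 ≡ 4 (mod 9).
    Then x = 22 + 88·4 = 374, valid modulo lcm(88, 9) = 792: x ≡ 374 (mod 792).
  Combine with x ≡ 14 (mod 19); new modulus lcm = 15048.
    Write x = 374 + 792·t and substitute into x ≡ 14 (mod 19): 792·t ≡ 14 − 374 = -360 (mod 19).
    Reduce coefficients mod 19: 13·t ≡ 1 (mod 19).
    The inverse of 13 mod 19 is 3 (since 13·3 = 39 = 2·19 + 1), so t ≡ 3·1 = 3 ≡ 3 (mod 19).
    Then x = 374 + 792·3 = 2750, valid modulo lcm(792, 19) = 15048: x ≡ 2750 (mod 15048).
Verify against each original: 2750 mod 11 = 0, 2750 mod 8 = 6, 2750 mod 9 = 5, 2750 mod 19 = 14.

x ≡ 2750 (mod 15048).


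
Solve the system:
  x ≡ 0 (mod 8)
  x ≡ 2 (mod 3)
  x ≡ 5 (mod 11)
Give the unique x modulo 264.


Moduli 8, 3, 11 are pairwise coprime; by CRT there is a unique solution modulo M = 8 · 3 · 11 = 264.
Solve pairwise, accumulating the modulus:
  Start with x ≡ 0 (mod 8).
  Combine with x ≡ 2 (mod 3): since gcd(8, 3) = 1, we get a unique residue mod 24.
    Write x = 0 + 8·t and substitute into x ≡ 2 (mod 3): 8·t ≡ 2 − 0 = 2 (mod 3).
    Reduce coefficients mod 3: 2·t ≡ 2 (mod 3).
    The inverse of 2 mod 3 is 2 (since 2·2 = 4 = 1·3 + 1), so t ≡ 2·2 = 4 ≡ 1 (mod 3).
    Then x = 0 + 8·1 = 8, valid modulo lcm(8, 3) = 24: x ≡ 8 (mod 24).
  Combine with x ≡ 5 (mod 11): since gcd(24, 11) = 1, we get a unique residue mod 264.
    Write x = 8 + 24·t and substitute into x ≡ 5 (mod 11): 24·t ≡ 5 − 8 = -3 (mod 11).
    Reduce coefficients mod 11: 2·t ≡ 8 (mod 11).
    The inverse of 2 mod 11 is 6 (since 2·6 = 12 = 1·11 + 1), so t ≡ 6·8 = 48 ≡ 4 (mod 11).
    Then x = 8 + 24·4 = 104, valid modulo lcm(24, 11) = 264: x ≡ 104 (mod 264).
Verify: 104 mod 8 = 0 ✓, 104 mod 3 = 2 ✓, 104 mod 11 = 5 ✓.

x ≡ 104 (mod 264).


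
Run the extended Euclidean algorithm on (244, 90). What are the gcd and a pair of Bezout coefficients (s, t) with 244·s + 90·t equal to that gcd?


Euclidean algorithm on (244, 90) — divide until remainder is 0:
  244 = 2 · 90 + 64
  90 = 1 · 64 + 26
  64 = 2 · 26 + 12
  26 = 2 · 12 + 2
  12 = 6 · 2 + 0
gcd(244, 90) = 2.
Track Bezout coefficients alongside the remainders: start with r₀ = 244 = a·1 + b·0 (s = 1, t = 0) and r₁ = 90 = a·0 + b·1 (s = 0, t = 1); each new remainder r_{k+1} = r_{k-1} − q_k·r_k inherits s_{k+1} = s_{k-1} − q_k·s_k, t_{k+1} = t_{k-1} − q_k·t_k, so r_k = a·s_k + b·t_k at every step:
  q = 2: r = 64, s = 1 − 2·0 = 1, t = 0 − 2·1 = -2  (check: 244·1 + 90·(-2) = 64)
  q = 1: r = 26, s = 0 − 1·1 = -1, t = 1 − 1·(-2) = 3  (check: 244·(-1) + 90·3 = 26)
  q = 2: r = 12, s = 1 − 2·(-1) = 3, t = -2 − 2·3 = -8  (check: 244·3 + 90·(-8) = 12)
  q = 2: r = 2, s = -1 − 2·3 = -7, t = 3 − 2·(-8) = 19  (check: 244·(-7) + 90·19 = 2)
The row with r = 2 (the gcd) gives the Bezout coefficients s = -7, t = 19.
Result: 244 · (-7) + 90 · (19) = 2.

gcd(244, 90) = 2; s = -7, t = 19 (check: 244·(-7) + 90·19 = 2).


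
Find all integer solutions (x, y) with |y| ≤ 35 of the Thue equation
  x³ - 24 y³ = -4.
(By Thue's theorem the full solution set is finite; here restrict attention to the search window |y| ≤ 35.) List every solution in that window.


The equation is x³ - 24y³ = -4. For fixed y, x³ = 24·y³ − 4, so a solution requires the RHS to be a perfect cube.
Strategy: iterate y from -35 to 35, compute RHS = 24·y³ − 4, and check whether it is a (positive or negative) perfect cube.
Check small values of y:
  y = 0: RHS = -4 is not a perfect cube.
  y = 1: RHS = 20 is not a perfect cube.
  y = -1: RHS = -28 is not a perfect cube.
  y = 2: RHS = 188 is not a perfect cube.
  y = -2: RHS = -196 is not a perfect cube.
  y = 3: RHS = 644 is not a perfect cube.
  y = -3: RHS = -652 is not a perfect cube.
Continuing the search up to |y| = 35 finds no solutions either.
No (x, y) in the scanned range satisfies the equation.

No integer solutions with |y| ≤ 35.


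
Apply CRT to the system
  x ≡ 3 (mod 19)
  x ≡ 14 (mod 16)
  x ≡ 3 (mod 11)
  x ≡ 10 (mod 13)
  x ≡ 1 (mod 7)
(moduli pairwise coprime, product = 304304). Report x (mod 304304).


Product of moduli M = 19 · 16 · 11 · 13 · 7 = 304304.
Merge one congruence at a time:
  Start: x ≡ 3 (mod 19).
  Combine with x ≡ 14 (mod 16); new modulus lcm = 304.
    Write x = 3 + 19·t and substitute into x ≡ 14 (mod 16): 19·t ≡ 14 − 3 = 11 (mod 16).
    Reduce coefficients mod 16: 3·t ≡ 11 (mod 16).
    The inverse of 3 mod 16 is 11 (since 3·11 = 33 = 2·16 + 1), so t ≡ 11·11 = 121 ≡ 9 (mod 16).
    Then x = 3 + 19·9 = 174, valid modulo lcm(19, 16) = 304: x ≡ 174 (mod 304).
  Combine with x ≡ 3 (mod 11); new modulus lcm = 3344.
    Write x = 174 + 304·t and substitute into x ≡ 3 (mod 11): 304·t ≡ 3 − 174 = -171 (mod 11).
    Reduce coefficients mod 11: 7·t ≡ 5 (mod 11).
    The inverse of 7 mod 11 is 8 (since 7·8 = 56 = 5·11 + 1), so t ≡ 8·5 = 40 ≡ 7 (mod 11).
    Then x = 174 + 304·7 = 2302, valid modulo lcm(304, 11) = 3344: x ≡ 2302 (mod 3344).
  Combine with x ≡ 10 (mod 13); new modulus lcm = 43472.
    Write x = 2302 + 3344·t and substitute into x ≡ 10 (mod 13): 3344·t ≡ 10 − 2302 = -2292 (mod 13).
    Reduce coefficients mod 13: 3·t ≡ 9 (mod 13).
    The inverse of 3 mod 13 is 9 (since 3·9 = 27 = 2·13 + 1), so t ≡ 9·9 = 81 ≡ 3 (mod 13).
    Then x = 2302 + 3344·3 = 12334, valid modulo lcm(3344, 13) = 43472: x ≡ 12334 (mod 43472).
  Combine with x ≡ 1 (mod 7); new modulus lcm = 304304.
    Write x = 12334 + 43472·t and substitute into x ≡ 1 (mod 7): 43472·t ≡ 1 − 12334 = -12333 (mod 7).
    Reduce coefficients mod 7: 2·t ≡ 1 (mod 7).
    The inverse of 2 mod 7 is 4 (since 2·4 = 8 = 1·7 + 1), so t ≡ 4·1 = 4 ≡ 4 (mod 7).
    Then x = 12334 + 43472·4 = 186222, valid modulo lcm(43472, 7) = 304304: x ≡ 186222 (mod 304304).
Verify against each original: 186222 mod 19 = 3, 186222 mod 16 = 14, 186222 mod 11 = 3, 186222 mod 13 = 10, 186222 mod 7 = 1.

x ≡ 186222 (mod 304304).


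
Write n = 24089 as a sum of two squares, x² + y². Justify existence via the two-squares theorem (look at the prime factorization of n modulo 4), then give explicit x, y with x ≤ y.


Step 1: Factor n = 24089 = 13 · 17 · 109.
Step 2: Check the mod-4 condition on each prime factor: 13 ≡ 1 (mod 4), exponent 1; 17 ≡ 1 (mod 4), exponent 1; 109 ≡ 1 (mod 4), exponent 1.
All primes ≡ 3 (mod 4) appear to even exponent (or don't appear), so by the two-squares theorem n IS expressible as a sum of two squares.
Step 3: Build a representation. Here n = 13 · 17 · 109 is a product of primes ≡ 1 (mod 4). Each prime p ≡ 1 (mod 4) is itself a sum of two squares; find a² by testing p − a² for a perfect square:
  13: 13 − 1² = 12, 13 − 2² = 9 = 3² ⇒ 13 = 2² + 3².
  17: 17 − 1² = 16 = 4² ⇒ 17 = 1² + 4².
  109: 109 − 1² = 108, 109 − 2² = 105, 109 − 3² = 100 = 10² ⇒ 109 = 3² + 10².
  Combine using the Brahmagupta–Fibonacci identity (a² + b²)(c² + d²) = (ac − bd)² + (ad + bc)² = (ac + bd)² + (ad − bc)²:
  13 · 17 = 221: from (2² + 3²)(1² + 4²), take (2·1 − 3·4, 2·4 + 3·1) = (2 − 12, 8 + 3) = (-10, 11); dropping signs (only squares matter) gives (10, 11); check 10² + 11² = 100 + 121 = 221 ✓.
  221 · 109 = 24089: from (10² + 11²)(3² + 10²), take (10·3 − 11·10, 10·10 + 11·3) = (30 − 110, 100 + 33) = (-80, 133); dropping signs (only squares matter) gives (80, 133); check 80² + 133² = 6400 + 17689 = 24089 ✓.
Step 4: Order so x ≤ y and verify: 80² + 133² = 6400 + 17689 = 24089 = n. ✓

n = 24089 = 80² + 133² (one valid representation with x ≤ y).


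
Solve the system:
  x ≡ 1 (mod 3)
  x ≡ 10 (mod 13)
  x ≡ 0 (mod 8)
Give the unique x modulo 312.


Moduli 3, 13, 8 are pairwise coprime; by CRT there is a unique solution modulo M = 3 · 13 · 8 = 312.
Solve pairwise, accumulating the modulus:
  Start with x ≡ 1 (mod 3).
  Combine with x ≡ 10 (mod 13): since gcd(3, 13) = 1, we get a unique residue mod 39.
    Write x = 1 + 3·t and substitute into x ≡ 10 (mod 13): 3·t ≡ 10 − 1 = 9 (mod 13).
    The inverse of 3 mod 13 is 9 (since 3·9 = 27 = 2·13 + 1), so t ≡ 9·9 = 81 ≡ 3 (mod 13).
    Then x = 1 + 3·3 = 10, valid modulo lcm(3, 13) = 39: x ≡ 10 (mod 39).
  Combine with x ≡ 0 (mod 8): since gcd(39, 8) = 1, we get a unique residue mod 312.
    Write x = 10 + 39·t and substitute into x ≡ 0 (mod 8): 39·t ≡ 0 − 10 = -10 (mod 8).
    Reduce coefficients mod 8: 7·t ≡ 6 (mod 8).
    The inverse of 7 mod 8 is 7 (since 7·7 = 49 = 6·8 + 1), so t ≡ 7·6 = 42 ≡ 2 (mod 8).
    Then x = 10 + 39·2 = 88, valid modulo lcm(39, 8) = 312: x ≡ 88 (mod 312).
Verify: 88 mod 3 = 1 ✓, 88 mod 13 = 10 ✓, 88 mod 8 = 0 ✓.

x ≡ 88 (mod 312).


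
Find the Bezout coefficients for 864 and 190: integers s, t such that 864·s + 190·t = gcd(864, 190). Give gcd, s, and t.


Euclidean algorithm on (864, 190) — divide until remainder is 0:
  864 = 4 · 190 + 104
  190 = 1 · 104 + 86
  104 = 1 · 86 + 18
  86 = 4 · 18 + 14
  18 = 1 · 14 + 4
  14 = 3 · 4 + 2
  4 = 2 · 2 + 0
gcd(864, 190) = 2.
Track Bezout coefficients alongside the remainders: start with r₀ = 864 = a·1 + b·0 (s = 1, t = 0) and r₁ = 190 = a·0 + b·1 (s = 0, t = 1); each new remainder r_{k+1} = r_{k-1} − q_k·r_k inherits s_{k+1} = s_{k-1} − q_k·s_k, t_{k+1} = t_{k-1} − q_k·t_k, so r_k = a·s_k + b·t_k at every step:
  q = 4: r = 104, s = 1 − 4·0 = 1, t = 0 − 4·1 = -4  (check: 864·1 + 190·(-4) = 104)
  q = 1: r = 86, s = 0 − 1·1 = -1, t = 1 − 1·(-4) = 5  (check: 864·(-1) + 190·5 = 86)
  q = 1: r = 18, s = 1 − 1·(-1) = 2, t = -4 − 1·5 = -9  (check: 864·2 + 190·(-9) = 18)
  q = 4: r = 14, s = -1 − 4·2 = -9, t = 5 − 4·(-9) = 41  (check: 864·(-9) + 190·41 = 14)
  q = 1: r = 4, s = 2 − 1·(-9) = 11, t = -9 − 1·41 = -50  (check: 864·11 + 190·(-50) = 4)
  q = 3: r = 2, s = -9 − 3·11 = -42, t = 41 − 3·(-50) = 191  (check: 864·(-42) + 190·191 = 2)
The row with r = 2 (the gcd) gives the Bezout coefficients s = -42, t = 191.
Result: 864 · (-42) + 190 · (191) = 2.

gcd(864, 190) = 2; s = -42, t = 191 (check: 864·(-42) + 190·191 = 2).


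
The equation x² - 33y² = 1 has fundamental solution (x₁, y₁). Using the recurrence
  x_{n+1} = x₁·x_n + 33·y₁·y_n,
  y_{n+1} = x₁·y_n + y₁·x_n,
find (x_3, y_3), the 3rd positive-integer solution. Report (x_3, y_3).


Step 1: Find the fundamental solution (x₁, y₁) of x² - 33y² = 1.
  Expand √33 as a continued fraction. a₀ = ⌊√33⌋ = 5; iterate m_{k+1} = d_k·a_k − m_k, d_{k+1} = (33 − m_{k+1}²)/d_k, a_{k+1} = ⌊(a₀ + m_{k+1})/d_{k+1}⌋ (starting m₀ = 0, d₀ = 1), with convergents p_k = a_k·p_{k-1} + p_{k-2}, q_k = a_k·q_{k-1} + q_{k-2} (p₋₁ = 1, q₋₁ = 0):
  k = 0: a₀ = 5; p₀/q₀ = 5/1; p₀² − 33·q₀² = 25 − 33 = -8.
  k = 1: m = 5, d = 8, a = ⌊(5 + 5)/8⌋ = 1; p/q = (1·5 + 1)/(1·1 + 0) = 6/1; p² − 33·q² = 36 − 33 = 3.
  k = 2: m = 3, d = 3, a = ⌊(5 + 3)/3⌋ = 2; p/q = (2·6 + 5)/(2·1 + 1) = 17/3; p² − 33·q² = 289 − 297 = -8.
  k = 3: m = 3, d = 8, a = ⌊(5 + 3)/8⌋ = 1; p/q = (1·17 + 6)/(1·3 + 1) = 23/4; p² − 33·q² = 529 − 528 = 1.
  The first convergent with p² − 33·q² = 1 gives the fundamental solution (x₁, y₁) = (23, 4).
Step 2: Apply the recurrence (x_{n+1}, y_{n+1}) = (x₁x_n + 33y₁y_n, x₁y_n + y₁x_n) repeatedly.
  From (x_1, y_1) = (23, 4): x_2 = 23·23 + 33·4·4 = 1057; y_2 = 23·4 + 4·23 = 184.
  From (x_2, y_2) = (1057, 184): x_3 = 23·1057 + 33·4·184 = 48599; y_3 = 23·184 + 4·1057 = 8460.
Step 3: Verify x_3² - 33·y_3² = 2361862801 - 2361862800 = 1 (should be 1). ✓

(x_1, y_1) = (23, 4); (x_3, y_3) = (48599, 8460).


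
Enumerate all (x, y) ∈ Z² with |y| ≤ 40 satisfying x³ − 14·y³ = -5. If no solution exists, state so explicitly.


The equation is x³ - 14y³ = -5. For fixed y, x³ = 14·y³ − 5, so a solution requires the RHS to be a perfect cube.
Strategy: iterate y from -40 to 40, compute RHS = 14·y³ − 5, and check whether it is a (positive or negative) perfect cube.
Check small values of y:
  y = 0: RHS = -5 is not a perfect cube.
  y = 1: RHS = 9 is not a perfect cube.
  y = -1: RHS = -19 is not a perfect cube.
  y = 2: RHS = 107 is not a perfect cube.
  y = -2: RHS = -117 is not a perfect cube.
  y = 3: RHS = 373 is not a perfect cube.
  y = -3: RHS = -383 is not a perfect cube.
Continuing the search up to |y| = 40 finds no solutions either.
No (x, y) in the scanned range satisfies the equation.

No integer solutions with |y| ≤ 40.


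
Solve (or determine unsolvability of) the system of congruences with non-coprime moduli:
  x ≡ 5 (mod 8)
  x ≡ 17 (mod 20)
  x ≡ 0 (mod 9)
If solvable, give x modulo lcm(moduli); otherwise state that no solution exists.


Moduli 8, 20, 9 are not pairwise coprime, so CRT works modulo lcm(m_i) when all pairwise compatibility conditions hold.
Pairwise compatibility: gcd(m_i, m_j) must divide a_i - a_j for every pair.
Merge one congruence at a time:
  Start: x ≡ 5 (mod 8).
  Combine with x ≡ 17 (mod 20): gcd(8, 20) = 4; 17 - 5 = 12, which IS divisible by 4, so compatible.
    Write x = 5 + 8·t and substitute into x ≡ 17 (mod 20): 8·t ≡ 17 − 5 = 12 (mod 20).
    Divide the congruence (and modulus) by g = 4: 2·t ≡ 3 (mod 5).
    The inverse of 2 mod 5 is 3 (since 2·3 = 6 = 1·5 + 1), so t ≡ 3·3 = 9 ≡ 4 (mod 5).
    Then x = 5 + 8·4 = 37, valid modulo lcm(8, 20) = 40: x ≡ 37 (mod 40).
  Combine with x ≡ 0 (mod 9): gcd(40, 9) = 1; 0 - 37 = -37, which IS divisible by 1, so compatible.
    Write x = 37 + 40·t and substitute into x ≡ 0 (mod 9): 40·t ≡ 0 − 37 = -37 (mod 9).
    Reduce coefficients mod 9: 4·t ≡ 8 (mod 9).
    The inverse of 4 mod 9 is 7 (since 4·7 = 28 = 3·9 + 1), so t ≡ 7·8 = 56 ≡ 2 (mod 9).
    Then x = 37 + 40·2 = 117, valid modulo lcm(40, 9) = 360: x ≡ 117 (mod 360).
Verify: 117 mod 8 = 5, 117 mod 20 = 17, 117 mod 9 = 0.

x ≡ 117 (mod 360).


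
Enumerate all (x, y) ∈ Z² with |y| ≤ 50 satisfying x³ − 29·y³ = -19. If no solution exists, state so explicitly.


The equation is x³ - 29y³ = -19. For fixed y, x³ = 29·y³ − 19, so a solution requires the RHS to be a perfect cube.
Strategy: iterate y from -50 to 50, compute RHS = 29·y³ − 19, and check whether it is a (positive or negative) perfect cube.
Check small values of y:
  y = 0: RHS = -19 is not a perfect cube.
  y = 1: RHS = 10 is not a perfect cube.
  y = -1: RHS = -48 is not a perfect cube.
  y = 2: RHS = 213 is not a perfect cube.
  y = -2: RHS = -251 is not a perfect cube.
  y = 3: RHS = 764 is not a perfect cube.
  y = -3: RHS = -802 is not a perfect cube.
Continuing the search up to |y| = 50 finds no solutions either.
No (x, y) in the scanned range satisfies the equation.

No integer solutions with |y| ≤ 50.


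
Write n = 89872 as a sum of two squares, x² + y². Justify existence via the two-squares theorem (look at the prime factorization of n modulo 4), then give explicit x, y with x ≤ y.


Step 1: Factor n = 89872 = 2^4 · 41 · 137.
Step 2: Check the mod-4 condition on each prime factor: 2 = 2 (special); 41 ≡ 1 (mod 4), exponent 1; 137 ≡ 1 (mod 4), exponent 1.
All primes ≡ 3 (mod 4) appear to even exponent (or don't appear), so by the two-squares theorem n IS expressible as a sum of two squares.
Step 3: Build a representation. Group n = k² · m with k = 4 and m = 41 · 137 = 5617 (a product of primes ≡ 1 (mod 4)); a representation of m scales to one of n via (k·x)² + (k·y)² = k²(x² + y²). Each prime p ≡ 1 (mod 4) is itself a sum of two squares; find a² by testing p − a² for a perfect square:
  41: 41 − 1² = 40, 41 − 2² = 37, 41 − 3² = 32, 41 − 4² = 25 = 5² ⇒ 41 = 4² + 5².
  137: 137 − 1² = 136, 137 − 2² = 133, 137 − 3² = 128, 137 − 4² = 121 = 11² ⇒ 137 = 4² + 11².
  Combine using the Brahmagupta–Fibonacci identity (a² + b²)(c² + d²) = (ac − bd)² + (ad + bc)² = (ac + bd)² + (ad − bc)²:
  41 · 137 = 5617: from (4² + 5²)(4² + 11²), take (4·4 − 5·11, 4·11 + 5·4) = (16 − 55, 44 + 20) = (-39, 64); dropping signs (only squares matter) gives (39, 64); check 39² + 64² = 1521 + 4096 = 5617 ✓.
  Scale by k = 4: (4·39, 4·64) = (156, 256).
Step 4: Order so x ≤ y and verify: 156² + 256² = 24336 + 65536 = 89872 = n. ✓

n = 89872 = 156² + 256² (one valid representation with x ≤ y).


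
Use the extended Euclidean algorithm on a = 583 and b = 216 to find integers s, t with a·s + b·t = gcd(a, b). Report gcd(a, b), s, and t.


Euclidean algorithm on (583, 216) — divide until remainder is 0:
  583 = 2 · 216 + 151
  216 = 1 · 151 + 65
  151 = 2 · 65 + 21
  65 = 3 · 21 + 2
  21 = 10 · 2 + 1
  2 = 2 · 1 + 0
gcd(583, 216) = 1.
Track Bezout coefficients alongside the remainders: start with r₀ = 583 = a·1 + b·0 (s = 1, t = 0) and r₁ = 216 = a·0 + b·1 (s = 0, t = 1); each new remainder r_{k+1} = r_{k-1} − q_k·r_k inherits s_{k+1} = s_{k-1} − q_k·s_k, t_{k+1} = t_{k-1} − q_k·t_k, so r_k = a·s_k + b·t_k at every step:
  q = 2: r = 151, s = 1 − 2·0 = 1, t = 0 − 2·1 = -2  (check: 583·1 + 216·(-2) = 151)
  q = 1: r = 65, s = 0 − 1·1 = -1, t = 1 − 1·(-2) = 3  (check: 583·(-1) + 216·3 = 65)
  q = 2: r = 21, s = 1 − 2·(-1) = 3, t = -2 − 2·3 = -8  (check: 583·3 + 216·(-8) = 21)
  q = 3: r = 2, s = -1 − 3·3 = -10, t = 3 − 3·(-8) = 27  (check: 583·(-10) + 216·27 = 2)
  q = 10: r = 1, s = 3 − 10·(-10) = 103, t = -8 − 10·27 = -278  (check: 583·103 + 216·(-278) = 1)
The row with r = 1 (the gcd) gives the Bezout coefficients s = 103, t = -278.
Result: 583 · (103) + 216 · (-278) = 1.

gcd(583, 216) = 1; s = 103, t = -278 (check: 583·103 + 216·(-278) = 1).


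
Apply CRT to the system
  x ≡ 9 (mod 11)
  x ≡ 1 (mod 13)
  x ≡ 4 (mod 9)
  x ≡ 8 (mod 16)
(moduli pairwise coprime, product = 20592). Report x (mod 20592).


Product of moduli M = 11 · 13 · 9 · 16 = 20592.
Merge one congruence at a time:
  Start: x ≡ 9 (mod 11).
  Combine with x ≡ 1 (mod 13); new modulus lcm = 143.
    Write x = 9 + 11·t and substitute into x ≡ 1 (mod 13): 11·t ≡ 1 − 9 = -8 (mod 13).
    Reduce coefficients mod 13: 11·t ≡ 5 (mod 13).
    The inverse of 11 mod 13 is 6 (since 11·6 = 66 = 5·13 + 1), so t ≡ 6·5 = 30 ≡ 4 (mod 13).
    Then x = 9 + 11·4 = 53, valid modulo lcm(11, 13) = 143: x ≡ 53 (mod 143).
  Combine with x ≡ 4 (mod 9); new modulus lcm = 1287.
    Write x = 53 + 143·t and substitute into x ≡ 4 (mod 9): 143·t ≡ 4 − 53 = -49 (mod 9).
    Reduce coefficients mod 9: 8·t ≡ 5 (mod 9).
    The inverse of 8 mod 9 is 8 (since 8·8 = 64 = 7·9 + 1), so t ≡ 8·5 = 40 ≡ 4 (mod 9).
    Then x = 53 + 143·4 = 625, valid modulo lcm(143, 9) = 1287: x ≡ 625 (mod 1287).
  Combine with x ≡ 8 (mod 16); new modulus lcm = 20592.
    Write x = 625 + 1287·t and substitute into x ≡ 8 (mod 16): 1287·t ≡ 8 − 625 = -617 (mod 16).
    Reduce coefficients mod 16: 7·t ≡ 7 (mod 16).
    The inverse of 7 mod 16 is 7 (since 7·7 = 49 = 3·16 + 1), so t ≡ 7·7 = 49 ≡ 1 (mod 16).
    Then x = 625 + 1287·1 = 1912, valid modulo lcm(1287, 16) = 20592: x ≡ 1912 (mod 20592).
Verify against each original: 1912 mod 11 = 9, 1912 mod 13 = 1, 1912 mod 9 = 4, 1912 mod 16 = 8.

x ≡ 1912 (mod 20592).


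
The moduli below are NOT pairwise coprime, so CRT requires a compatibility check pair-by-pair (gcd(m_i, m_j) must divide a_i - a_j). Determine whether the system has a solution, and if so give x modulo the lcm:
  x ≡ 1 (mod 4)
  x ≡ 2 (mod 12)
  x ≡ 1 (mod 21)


Moduli 4, 12, 21 are not pairwise coprime, so CRT works modulo lcm(m_i) when all pairwise compatibility conditions hold.
Pairwise compatibility: gcd(m_i, m_j) must divide a_i - a_j for every pair.
Merge one congruence at a time:
  Start: x ≡ 1 (mod 4).
  Combine with x ≡ 2 (mod 12): gcd(4, 12) = 4, and 2 - 1 = 1 is NOT divisible by 4.
    ⇒ system is inconsistent (no integer solution).

No solution (the system is inconsistent).


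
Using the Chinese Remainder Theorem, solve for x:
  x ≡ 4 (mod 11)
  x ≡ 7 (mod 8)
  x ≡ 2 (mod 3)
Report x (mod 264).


Moduli 11, 8, 3 are pairwise coprime; by CRT there is a unique solution modulo M = 11 · 8 · 3 = 264.
Solve pairwise, accumulating the modulus:
  Start with x ≡ 4 (mod 11).
  Combine with x ≡ 7 (mod 8): since gcd(11, 8) = 1, we get a unique residue mod 88.
    Write x = 4 + 11·t and substitute into x ≡ 7 (mod 8): 11·t ≡ 7 − 4 = 3 (mod 8).
    Reduce coefficients mod 8: 3·t ≡ 3 (mod 8).
    The inverse of 3 mod 8 is 3 (since 3·3 = 9 = 1·8 + 1), so t ≡ 3·3 = 9 ≡ 1 (mod 8).
    Then x = 4 + 11·1 = 15, valid modulo lcm(11, 8) = 88: x ≡ 15 (mod 88).
  Combine with x ≡ 2 (mod 3): since gcd(88, 3) = 1, we get a unique residue mod 264.
    Write x = 15 + 88·t and substitute into x ≡ 2 (mod 3): 88·t ≡ 2 − 15 = -13 (mod 3).
    Reduce coefficients mod 3: 1·t ≡ 2 (mod 3).
    So t ≡ 2 (mod 3).
    Then x = 15 + 88·2 = 191, valid modulo lcm(88, 3) = 264: x ≡ 191 (mod 264).
Verify: 191 mod 11 = 4 ✓, 191 mod 8 = 7 ✓, 191 mod 3 = 2 ✓.

x ≡ 191 (mod 264).


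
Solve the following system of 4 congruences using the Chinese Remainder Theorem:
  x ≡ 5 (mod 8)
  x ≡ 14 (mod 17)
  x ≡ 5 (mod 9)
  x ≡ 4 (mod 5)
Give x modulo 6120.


Product of moduli M = 8 · 17 · 9 · 5 = 6120.
Merge one congruence at a time:
  Start: x ≡ 5 (mod 8).
  Combine with x ≡ 14 (mod 17); new modulus lcm = 136.
    Write x = 5 + 8·t and substitute into x ≡ 14 (mod 17): 8·t ≡ 14 − 5 = 9 (mod 17).
    The inverse of 8 mod 17 is 15 (since 8·15 = 120 = 7·17 + 1), so t ≡ 15·9 = 135 ≡ 16 (mod 17).
    Then x = 5 + 8·16 = 133, valid modulo lcm(8, 17) = 136: x ≡ 133 (mod 136).
  Combine with x ≡ 5 (mod 9); new modulus lcm = 1224.
    Write x = 133 + 136·t and substitute into x ≡ 5 (mod 9): 136·t ≡ 5 − 133 = -128 (mod 9).
    Reduce coefficients mod 9: 1·t ≡ 7 (mod 9).
    So t ≡ 7 (mod 9).
    Then x = 133 + 136·7 = 1085, valid modulo lcm(136, 9) = 1224: x ≡ 1085 (mod 1224).
  Combine with x ≡ 4 (mod 5); new modulus lcm = 6120.
    Write x = 1085 + 1224·t and substitute into x ≡ 4 (mod 5): 1224·t ≡ 4 − 1085 = -1081 (mod 5).
    Reduce coefficients mod 5: 4·t ≡ 4 (mod 5).
    The inverse of 4 mod 5 is 4 (since 4·4 = 16 = 3·5 + 1), so t ≡ 4·4 = 16 ≡ 1 (mod 5).
    Then x = 1085 + 1224·1 = 2309, valid modulo lcm(1224, 5) = 6120: x ≡ 2309 (mod 6120).
Verify against each original: 2309 mod 8 = 5, 2309 mod 17 = 14, 2309 mod 9 = 5, 2309 mod 5 = 4.

x ≡ 2309 (mod 6120).


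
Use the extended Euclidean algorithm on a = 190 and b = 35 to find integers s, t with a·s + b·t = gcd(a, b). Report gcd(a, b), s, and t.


Euclidean algorithm on (190, 35) — divide until remainder is 0:
  190 = 5 · 35 + 15
  35 = 2 · 15 + 5
  15 = 3 · 5 + 0
gcd(190, 35) = 5.
Track Bezout coefficients alongside the remainders: start with r₀ = 190 = a·1 + b·0 (s = 1, t = 0) and r₁ = 35 = a·0 + b·1 (s = 0, t = 1); each new remainder r_{k+1} = r_{k-1} − q_k·r_k inherits s_{k+1} = s_{k-1} − q_k·s_k, t_{k+1} = t_{k-1} − q_k·t_k, so r_k = a·s_k + b·t_k at every step:
  q = 5: r = 15, s = 1 − 5·0 = 1, t = 0 − 5·1 = -5  (check: 190·1 + 35·(-5) = 15)
  q = 2: r = 5, s = 0 − 2·1 = -2, t = 1 − 2·(-5) = 11  (check: 190·(-2) + 35·11 = 5)
The row with r = 5 (the gcd) gives the Bezout coefficients s = -2, t = 11.
Result: 190 · (-2) + 35 · (11) = 5.

gcd(190, 35) = 5; s = -2, t = 11 (check: 190·(-2) + 35·11 = 5).


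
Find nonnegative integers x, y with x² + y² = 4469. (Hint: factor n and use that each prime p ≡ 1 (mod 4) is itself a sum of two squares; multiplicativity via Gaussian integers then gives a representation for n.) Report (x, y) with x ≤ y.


Step 1: Factor n = 4469 = 41 · 109.
Step 2: Check the mod-4 condition on each prime factor: 41 ≡ 1 (mod 4), exponent 1; 109 ≡ 1 (mod 4), exponent 1.
All primes ≡ 3 (mod 4) appear to even exponent (or don't appear), so by the two-squares theorem n IS expressible as a sum of two squares.
Step 3: Build a representation. Here n = 41 · 109 is a product of primes ≡ 1 (mod 4). Each prime p ≡ 1 (mod 4) is itself a sum of two squares; find a² by testing p − a² for a perfect square:
  41: 41 − 1² = 40, 41 − 2² = 37, 41 − 3² = 32, 41 − 4² = 25 = 5² ⇒ 41 = 4² + 5².
  109: 109 − 1² = 108, 109 − 2² = 105, 109 − 3² = 100 = 10² ⇒ 109 = 3² + 10².
  Combine using the Brahmagupta–Fibonacci identity (a² + b²)(c² + d²) = (ac − bd)² + (ad + bc)² = (ac + bd)² + (ad − bc)²:
  41 · 109 = 4469: from (4² + 5²)(3² + 10²), take (4·3 − 5·10, 4·10 + 5·3) = (12 − 50, 40 + 15) = (-38, 55); dropping signs (only squares matter) gives (38, 55); check 38² + 55² = 1444 + 3025 = 4469 ✓.
Step 4: Order so x ≤ y and verify: 38² + 55² = 1444 + 3025 = 4469 = n. ✓

n = 4469 = 38² + 55² (one valid representation with x ≤ y).


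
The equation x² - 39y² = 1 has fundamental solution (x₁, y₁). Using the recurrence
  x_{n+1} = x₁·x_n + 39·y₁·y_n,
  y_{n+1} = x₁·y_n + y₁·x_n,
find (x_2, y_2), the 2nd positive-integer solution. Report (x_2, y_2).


Step 1: Find the fundamental solution (x₁, y₁) of x² - 39y² = 1.
  Expand √39 as a continued fraction. a₀ = ⌊√39⌋ = 6; iterate m_{k+1} = d_k·a_k − m_k, d_{k+1} = (39 − m_{k+1}²)/d_k, a_{k+1} = ⌊(a₀ + m_{k+1})/d_{k+1}⌋ (starting m₀ = 0, d₀ = 1), with convergents p_k = a_k·p_{k-1} + p_{k-2}, q_k = a_k·q_{k-1} + q_{k-2} (p₋₁ = 1, q₋₁ = 0):
  k = 0: a₀ = 6; p₀/q₀ = 6/1; p₀² − 39·q₀² = 36 − 39 = -3.
  k = 1: m = 6, d = 3, a = ⌊(6 + 6)/3⌋ = 4; p/q = (4·6 + 1)/(4·1 + 0) = 25/4; p² − 39·q² = 625 − 624 = 1.
  The first convergent with p² − 39·q² = 1 gives the fundamental solution (x₁, y₁) = (25, 4).
Step 2: Apply the recurrence (x_{n+1}, y_{n+1}) = (x₁x_n + 39y₁y_n, x₁y_n + y₁x_n) repeatedly.
  From (x_1, y_1) = (25, 4): x_2 = 25·25 + 39·4·4 = 1249; y_2 = 25·4 + 4·25 = 200.
Step 3: Verify x_2² - 39·y_2² = 1560001 - 1560000 = 1 (should be 1). ✓

(x_1, y_1) = (25, 4); (x_2, y_2) = (1249, 200).


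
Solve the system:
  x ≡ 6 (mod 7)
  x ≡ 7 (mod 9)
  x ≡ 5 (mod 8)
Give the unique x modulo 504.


Moduli 7, 9, 8 are pairwise coprime; by CRT there is a unique solution modulo M = 7 · 9 · 8 = 504.
Solve pairwise, accumulating the modulus:
  Start with x ≡ 6 (mod 7).
  Combine with x ≡ 7 (mod 9): since gcd(7, 9) = 1, we get a unique residue mod 63.
    Write x = 6 + 7·t and substitute into x ≡ 7 (mod 9): 7·t ≡ 7 − 6 = 1 (mod 9).
    The inverse of 7 mod 9 is 4 (since 7·4 = 28 = 3·9 + 1), so t ≡ 4·1 = 4 ≡ 4 (mod 9).
    Then x = 6 + 7·4 = 34, valid modulo lcm(7, 9) = 63: x ≡ 34 (mod 63).
  Combine with x ≡ 5 (mod 8): since gcd(63, 8) = 1, we get a unique residue mod 504.
    Write x = 34 + 63·t and substitute into x ≡ 5 (mod 8): 63·t ≡ 5 − 34 = -29 (mod 8).
    Reduce coefficients mod 8: 7·t ≡ 3 (mod 8).
    The inverse of 7 mod 8 is 7 (since 7·7 = 49 = 6·8 + 1), so t ≡ 7·3 = 21 ≡ 5 (mod 8).
    Then x = 34 + 63·5 = 349, valid modulo lcm(63, 8) = 504: x ≡ 349 (mod 504).
Verify: 349 mod 7 = 6 ✓, 349 mod 9 = 7 ✓, 349 mod 8 = 5 ✓.

x ≡ 349 (mod 504).


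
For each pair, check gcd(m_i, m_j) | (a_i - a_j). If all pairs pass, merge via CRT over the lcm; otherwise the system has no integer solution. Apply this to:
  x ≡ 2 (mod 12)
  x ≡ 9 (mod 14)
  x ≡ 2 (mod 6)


Moduli 12, 14, 6 are not pairwise coprime, so CRT works modulo lcm(m_i) when all pairwise compatibility conditions hold.
Pairwise compatibility: gcd(m_i, m_j) must divide a_i - a_j for every pair.
Merge one congruence at a time:
  Start: x ≡ 2 (mod 12).
  Combine with x ≡ 9 (mod 14): gcd(12, 14) = 2, and 9 - 2 = 7 is NOT divisible by 2.
    ⇒ system is inconsistent (no integer solution).

No solution (the system is inconsistent).


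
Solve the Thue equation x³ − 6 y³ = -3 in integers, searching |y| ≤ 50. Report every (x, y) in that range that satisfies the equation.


The equation is x³ - 6y³ = -3. For fixed y, x³ = 6·y³ − 3, so a solution requires the RHS to be a perfect cube.
Strategy: iterate y from -50 to 50, compute RHS = 6·y³ − 3, and check whether it is a (positive or negative) perfect cube.
Check small values of y:
  y = 0: RHS = -3 is not a perfect cube.
  y = 1: RHS = 3 is not a perfect cube.
  y = -1: RHS = -9 is not a perfect cube.
  y = 2: RHS = 45 is not a perfect cube.
  y = -2: RHS = -51 is not a perfect cube.
  y = 3: RHS = 159 is not a perfect cube.
  y = -3: RHS = -165 is not a perfect cube.
Continuing the search up to |y| = 50 finds no solutions either.
No (x, y) in the scanned range satisfies the equation.

No integer solutions with |y| ≤ 50.


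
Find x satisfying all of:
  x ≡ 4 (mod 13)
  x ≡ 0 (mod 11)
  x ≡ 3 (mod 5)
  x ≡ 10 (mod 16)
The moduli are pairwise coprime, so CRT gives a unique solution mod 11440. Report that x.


Product of moduli M = 13 · 11 · 5 · 16 = 11440.
Merge one congruence at a time:
  Start: x ≡ 4 (mod 13).
  Combine with x ≡ 0 (mod 11); new modulus lcm = 143.
    Write x = 4 + 13·t and substitute into x ≡ 0 (mod 11): 13·t ≡ 0 − 4 = -4 (mod 11).
    Reduce coefficients mod 11: 2·t ≡ 7 (mod 11).
    The inverse of 2 mod 11 is 6 (since 2·6 = 12 = 1·11 + 1), so t ≡ 6·7 = 42 ≡ 9 (mod 11).
    Then x = 4 + 13·9 = 121, valid modulo lcm(13, 11) = 143: x ≡ 121 (mod 143).
  Combine with x ≡ 3 (mod 5); new modulus lcm = 715.
    Write x = 121 + 143·t and substitute into x ≡ 3 (mod 5): 143·t ≡ 3 − 121 = -118 (mod 5).
    Reduce coefficients mod 5: 3·t ≡ 2 (mod 5).
    The inverse of 3 mod 5 is 2 (since 3·2 = 6 = 1·5 + 1), so t ≡ 2·2 = 4 ≡ 4 (mod 5).
    Then x = 121 + 143·4 = 693, valid modulo lcm(143, 5) = 715: x ≡ 693 (mod 715).
  Combine with x ≡ 10 (mod 16); new modulus lcm = 11440.
    Write x = 693 + 715·t and substitute into x ≡ 10 (mod 16): 715·t ≡ 10 − 693 = -683 (mod 16).
    Reduce coefficients mod 16: 11·t ≡ 5 (mod 16).
    The inverse of 11 mod 16 is 3 (since 11·3 = 33 = 2·16 + 1), so t ≡ 3·5 = 15 ≡ 15 (mod 16).
    Then x = 693 + 715·15 = 11418, valid modulo lcm(715, 16) = 11440: x ≡ 11418 (mod 11440).
Verify against each original: 11418 mod 13 = 4, 11418 mod 11 = 0, 11418 mod 5 = 3, 11418 mod 16 = 10.

x ≡ 11418 (mod 11440).


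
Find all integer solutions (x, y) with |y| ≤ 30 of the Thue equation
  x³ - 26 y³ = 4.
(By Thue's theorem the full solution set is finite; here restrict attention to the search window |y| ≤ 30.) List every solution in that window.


The equation is x³ - 26y³ = 4. For fixed y, x³ = 26·y³ + 4, so a solution requires the RHS to be a perfect cube.
Strategy: iterate y from -30 to 30, compute RHS = 26·y³ + 4, and check whether it is a (positive or negative) perfect cube.
Check small values of y:
  y = 0: RHS = 4 is not a perfect cube.
  y = 1: RHS = 30 is not a perfect cube.
  y = -1: RHS = -22 is not a perfect cube.
  y = 2: RHS = 212 is not a perfect cube.
  y = -2: RHS = -204 is not a perfect cube.
  y = 3: RHS = 706 is not a perfect cube.
  y = -3: RHS = -698 is not a perfect cube.
Continuing the search up to |y| = 30 finds no solutions either.
No (x, y) in the scanned range satisfies the equation.

No integer solutions with |y| ≤ 30.


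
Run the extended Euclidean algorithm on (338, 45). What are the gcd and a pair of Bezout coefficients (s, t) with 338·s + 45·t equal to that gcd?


Euclidean algorithm on (338, 45) — divide until remainder is 0:
  338 = 7 · 45 + 23
  45 = 1 · 23 + 22
  23 = 1 · 22 + 1
  22 = 22 · 1 + 0
gcd(338, 45) = 1.
Track Bezout coefficients alongside the remainders: start with r₀ = 338 = a·1 + b·0 (s = 1, t = 0) and r₁ = 45 = a·0 + b·1 (s = 0, t = 1); each new remainder r_{k+1} = r_{k-1} − q_k·r_k inherits s_{k+1} = s_{k-1} − q_k·s_k, t_{k+1} = t_{k-1} − q_k·t_k, so r_k = a·s_k + b·t_k at every step:
  q = 7: r = 23, s = 1 − 7·0 = 1, t = 0 − 7·1 = -7  (check: 338·1 + 45·(-7) = 23)
  q = 1: r = 22, s = 0 − 1·1 = -1, t = 1 − 1·(-7) = 8  (check: 338·(-1) + 45·8 = 22)
  q = 1: r = 1, s = 1 − 1·(-1) = 2, t = -7 − 1·8 = -15  (check: 338·2 + 45·(-15) = 1)
The row with r = 1 (the gcd) gives the Bezout coefficients s = 2, t = -15.
Result: 338 · (2) + 45 · (-15) = 1.

gcd(338, 45) = 1; s = 2, t = -15 (check: 338·2 + 45·(-15) = 1).
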